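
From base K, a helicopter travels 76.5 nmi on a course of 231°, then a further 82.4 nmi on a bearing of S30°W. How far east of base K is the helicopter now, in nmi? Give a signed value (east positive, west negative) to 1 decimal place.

Leg 1 (231°, 76.5 nmi): east 76.5 sin 231° = -59.45, north 76.5 cos 231° = -48.14
Leg 2 (S30°W, 82.4 nmi): east 82.4 sin 210° = -41.20, north 82.4 cos 210° = -71.36
Net east component: -100.65 nmi.

-100.7 nmi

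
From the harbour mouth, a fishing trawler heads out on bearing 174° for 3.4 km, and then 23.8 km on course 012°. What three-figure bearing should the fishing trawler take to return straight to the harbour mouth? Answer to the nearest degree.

195°

Leg 1 (174°, 3.4 km): east 3.4 sin 174° = 0.36, north 3.4 cos 174° = -3.38
Leg 2 (012°, 23.8 km): east 23.8 sin 12° = 4.95, north 23.8 cos 12° = 23.28
Net displacement: 5.30 east, 19.90 north. Direction back to start is (-5.30, -19.90): bearing = atan2(-5.30, -19.90) mod 360° = 194.92° ≈ 195°.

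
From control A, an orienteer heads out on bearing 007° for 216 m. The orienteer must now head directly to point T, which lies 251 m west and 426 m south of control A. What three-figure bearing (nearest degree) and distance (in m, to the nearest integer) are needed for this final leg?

203°, 698 m

Leg 1 (007°, 216 m): east 216 sin 7° = 26.32, north 216 cos 7° = 214.39
Current position: (26.32, 214.39). Target: (-251, -426). Remaining: Δeast = -277.32, Δnorth = -640.39.
Bearing = atan2(-277.32, -640.39) mod 360° = 203.42°; distance = √((-277.32)² + (-640.39)²) = 697.859 m.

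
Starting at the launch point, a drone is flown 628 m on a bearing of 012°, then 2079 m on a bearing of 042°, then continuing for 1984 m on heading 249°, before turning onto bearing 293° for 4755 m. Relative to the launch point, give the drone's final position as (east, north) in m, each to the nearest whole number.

Leg 1 (012°, 628 m): east 628 sin 12° = 130.57, north 628 cos 12° = 614.28
Leg 2 (042°, 2079 m): east 2079 sin 42° = 1391.12, north 2079 cos 42° = 1545.00
Leg 3 (249°, 1984 m): east 1984 sin 249° = -1852.22, north 1984 cos 249° = -711.00
Leg 4 (293°, 4755 m): east 4755 sin 293° = -4377.00, north 4755 cos 293° = 1857.93
Summing: -4707.53 m east, 3306.20 m north → (-4708, 3306).

(-4708, 3306)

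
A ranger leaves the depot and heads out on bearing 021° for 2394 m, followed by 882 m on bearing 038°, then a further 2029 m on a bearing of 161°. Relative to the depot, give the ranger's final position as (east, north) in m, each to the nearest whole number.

Leg 1 (021°, 2394 m): east 2394 sin 21° = 857.93, north 2394 cos 21° = 2234.99
Leg 2 (038°, 882 m): east 882 sin 38° = 543.01, north 882 cos 38° = 695.03
Leg 3 (161°, 2029 m): east 2029 sin 161° = 660.58, north 2029 cos 161° = -1918.46
Summing: 2061.52 m east, 1011.56 m north → (2062, 1012).

(2062, 1012)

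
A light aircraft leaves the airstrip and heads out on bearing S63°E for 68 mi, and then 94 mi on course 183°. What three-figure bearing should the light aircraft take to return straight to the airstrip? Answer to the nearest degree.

Leg 1 (S63°E, 68 mi): east 68 sin 117° = 60.59, north 68 cos 117° = -30.87
Leg 2 (183°, 94 mi): east 94 sin 183° = -4.92, north 94 cos 183° = -93.87
Net displacement: 55.67 east, -124.74 north. Direction back to start is (-55.67, 124.74): bearing = atan2(-55.67, 124.74) mod 360° = 335.95° ≈ 336°.

336°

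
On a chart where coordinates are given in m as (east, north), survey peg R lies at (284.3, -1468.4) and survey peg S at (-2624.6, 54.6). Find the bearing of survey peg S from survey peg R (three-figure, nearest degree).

298°

Δeast = -2624.6 − 284.3 = -2908.90; Δnorth = 54.6 − -1468.4 = 1523.00.
Bearing = atan2(Δeast, Δnorth) mod 360° = 297.64° ≈ 298°.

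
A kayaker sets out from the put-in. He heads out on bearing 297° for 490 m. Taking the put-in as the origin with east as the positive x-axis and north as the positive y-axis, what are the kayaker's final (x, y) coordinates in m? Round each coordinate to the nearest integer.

(-437, 222)

Leg 1 (297°, 490 m): east 490 sin 297° = -436.59, north 490 cos 297° = 222.46
Summing: -436.59 m east, 222.46 m north → (-437, 222).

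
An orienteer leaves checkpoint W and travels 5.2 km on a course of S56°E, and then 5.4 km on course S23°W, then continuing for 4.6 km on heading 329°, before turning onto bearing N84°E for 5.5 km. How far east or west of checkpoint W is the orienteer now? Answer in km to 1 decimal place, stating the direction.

Leg 1 (S56°E, 5.2 km): east 5.2 sin 124° = 4.31, north 5.2 cos 124° = -2.91
Leg 2 (S23°W, 5.4 km): east 5.4 sin 203° = -2.11, north 5.4 cos 203° = -4.97
Leg 3 (329°, 4.6 km): east 4.6 sin 329° = -2.37, north 4.6 cos 329° = 3.94
Leg 4 (N84°E, 5.5 km): east 5.5 sin 84° = 5.47, north 5.5 cos 84° = 0.57
Net east component: 5.30 km.

5.3 km east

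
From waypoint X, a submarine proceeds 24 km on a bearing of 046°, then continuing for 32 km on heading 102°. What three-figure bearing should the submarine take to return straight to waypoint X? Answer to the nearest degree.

Leg 1 (046°, 24 km): east 24 sin 46° = 17.26, north 24 cos 46° = 16.67
Leg 2 (102°, 32 km): east 32 sin 102° = 31.30, north 32 cos 102° = -6.65
Net displacement: 48.56 east, 10.02 north. Direction back to start is (-48.56, -10.02): bearing = atan2(-48.56, -10.02) mod 360° = 258.34° ≈ 258°.

258°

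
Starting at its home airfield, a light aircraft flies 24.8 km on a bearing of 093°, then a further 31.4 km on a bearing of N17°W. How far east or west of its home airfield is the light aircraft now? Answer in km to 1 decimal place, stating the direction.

15.6 km east

Leg 1 (093°, 24.8 km): east 24.8 sin 93° = 24.77, north 24.8 cos 93° = -1.30
Leg 2 (N17°W, 31.4 km): east 31.4 sin 343° = -9.18, north 31.4 cos 343° = 30.03
Net east component: 15.59 km.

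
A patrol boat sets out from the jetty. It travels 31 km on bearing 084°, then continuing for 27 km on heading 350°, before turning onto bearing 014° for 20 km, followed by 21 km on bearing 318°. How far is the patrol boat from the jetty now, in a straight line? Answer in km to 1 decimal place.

67.0 km

Leg 1 (084°, 31 km): east 31 sin 84° = 30.83, north 31 cos 84° = 3.24
Leg 2 (350°, 27 km): east 27 sin 350° = -4.69, north 27 cos 350° = 26.59
Leg 3 (014°, 20 km): east 20 sin 14° = 4.84, north 20 cos 14° = 19.41
Leg 4 (318°, 21 km): east 21 sin 318° = -14.05, north 21 cos 318° = 15.61
Net: 16.93 east, 64.84 north. Distance = √((16.93)² + (64.84)²) = 67.015 km.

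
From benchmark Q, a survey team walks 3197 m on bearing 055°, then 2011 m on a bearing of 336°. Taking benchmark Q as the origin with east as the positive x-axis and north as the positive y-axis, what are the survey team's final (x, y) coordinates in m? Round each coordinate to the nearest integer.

(1801, 3671)

Leg 1 (055°, 3197 m): east 3197 sin 55° = 2618.83, north 3197 cos 55° = 1833.72
Leg 2 (336°, 2011 m): east 2011 sin 336° = -817.95, north 2011 cos 336° = 1837.14
Summing: 1800.88 m east, 3670.86 m north → (1801, 3671).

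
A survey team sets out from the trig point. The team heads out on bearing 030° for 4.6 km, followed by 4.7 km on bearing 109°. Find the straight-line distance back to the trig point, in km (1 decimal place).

7.2 km

Leg 1 (030°, 4.6 km): east 4.6 sin 30° = 2.30, north 4.6 cos 30° = 3.98
Leg 2 (109°, 4.7 km): east 4.7 sin 109° = 4.44, north 4.7 cos 109° = -1.53
Net: 6.74 east, 2.45 north. Distance = √((6.74)² + (2.45)²) = 7.176 km.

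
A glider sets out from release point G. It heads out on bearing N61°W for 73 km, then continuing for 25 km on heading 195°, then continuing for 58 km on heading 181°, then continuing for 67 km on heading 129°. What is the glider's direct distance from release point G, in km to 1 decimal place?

Leg 1 (N61°W, 73 km): east 73 sin 299° = -63.85, north 73 cos 299° = 35.39
Leg 2 (195°, 25 km): east 25 sin 195° = -6.47, north 25 cos 195° = -24.15
Leg 3 (181°, 58 km): east 58 sin 181° = -1.01, north 58 cos 181° = -57.99
Leg 4 (129°, 67 km): east 67 sin 129° = 52.07, north 67 cos 129° = -42.16
Net: -19.26 east, -88.91 north. Distance = √((-19.26)² + (-88.91)²) = 90.975 km.

91.0 km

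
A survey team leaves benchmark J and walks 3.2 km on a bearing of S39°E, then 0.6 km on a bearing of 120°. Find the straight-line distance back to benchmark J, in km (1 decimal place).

3.8 km

Leg 1 (S39°E, 3.2 km): east 3.2 sin 141° = 2.01, north 3.2 cos 141° = -2.49
Leg 2 (120°, 0.6 km): east 0.6 sin 120° = 0.52, north 0.6 cos 120° = -0.30
Net: 2.53 east, -2.79 north. Distance = √((2.53)² + (-2.79)²) = 3.766 km.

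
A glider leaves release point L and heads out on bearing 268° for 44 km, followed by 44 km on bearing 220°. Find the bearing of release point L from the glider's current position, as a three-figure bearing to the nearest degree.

064°

Leg 1 (268°, 44 km): east 44 sin 268° = -43.97, north 44 cos 268° = -1.54
Leg 2 (220°, 44 km): east 44 sin 220° = -28.28, north 44 cos 220° = -33.71
Net displacement: -72.26 east, -35.24 north. Direction back to start is (72.26, 35.24): bearing = atan2(72.26, 35.24) mod 360° = 64.00° ≈ 064°.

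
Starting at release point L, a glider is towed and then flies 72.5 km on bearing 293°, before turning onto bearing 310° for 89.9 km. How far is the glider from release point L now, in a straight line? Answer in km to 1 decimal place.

160.6 km

Leg 1 (293°, 72.5 km): east 72.5 sin 293° = -66.74, north 72.5 cos 293° = 28.33
Leg 2 (310°, 89.9 km): east 89.9 sin 310° = -68.87, north 89.9 cos 310° = 57.79
Net: -135.60 east, 86.11 north. Distance = √((-135.60)² + (86.11)²) = 160.637 km.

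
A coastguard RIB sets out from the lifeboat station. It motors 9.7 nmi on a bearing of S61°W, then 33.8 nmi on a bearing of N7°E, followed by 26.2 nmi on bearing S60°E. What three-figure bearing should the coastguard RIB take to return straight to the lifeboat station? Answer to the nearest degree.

229°

Leg 1 (S61°W, 9.7 nmi): east 9.7 sin 241° = -8.48, north 9.7 cos 241° = -4.70
Leg 2 (N7°E, 33.8 nmi): east 33.8 sin 7° = 4.12, north 33.8 cos 7° = 33.55
Leg 3 (S60°E, 26.2 nmi): east 26.2 sin 120° = 22.69, north 26.2 cos 120° = -13.10
Net displacement: 18.33 east, 15.75 north. Direction back to start is (-18.33, -15.75): bearing = atan2(-18.33, -15.75) mod 360° = 229.33° ≈ 229°.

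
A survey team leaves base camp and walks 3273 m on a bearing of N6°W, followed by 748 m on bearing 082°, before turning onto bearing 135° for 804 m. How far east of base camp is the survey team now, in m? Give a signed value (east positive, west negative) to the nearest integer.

967 m

Leg 1 (N6°W, 3273 m): east 3273 sin 354° = -342.12, north 3273 cos 354° = 3255.07
Leg 2 (082°, 748 m): east 748 sin 82° = 740.72, north 748 cos 82° = 104.10
Leg 3 (135°, 804 m): east 804 sin 135° = 568.51, north 804 cos 135° = -568.51
Net east component: 967.11 m.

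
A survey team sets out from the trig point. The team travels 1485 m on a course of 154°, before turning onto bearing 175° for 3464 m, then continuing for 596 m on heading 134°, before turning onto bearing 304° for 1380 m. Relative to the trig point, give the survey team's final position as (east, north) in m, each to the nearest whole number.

(238, -4428)

Leg 1 (154°, 1485 m): east 1485 sin 154° = 650.98, north 1485 cos 154° = -1334.71
Leg 2 (175°, 3464 m): east 3464 sin 175° = 301.91, north 3464 cos 175° = -3450.82
Leg 3 (134°, 596 m): east 596 sin 134° = 428.73, north 596 cos 134° = -414.02
Leg 4 (304°, 1380 m): east 1380 sin 304° = -1144.07, north 1380 cos 304° = 771.69
Summing: 237.54 m east, -4427.86 m north → (238, -4428).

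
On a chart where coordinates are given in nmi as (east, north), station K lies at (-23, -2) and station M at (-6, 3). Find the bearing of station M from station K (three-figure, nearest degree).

Δeast = -6 − -23 = 17.00; Δnorth = 3 − -2 = 5.00.
Bearing = atan2(Δeast, Δnorth) mod 360° = 73.61° ≈ 074°.

074°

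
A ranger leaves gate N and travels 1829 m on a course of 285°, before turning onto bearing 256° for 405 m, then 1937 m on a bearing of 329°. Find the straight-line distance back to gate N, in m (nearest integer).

3757 m

Leg 1 (285°, 1829 m): east 1829 sin 285° = -1766.68, north 1829 cos 285° = 473.38
Leg 2 (256°, 405 m): east 405 sin 256° = -392.97, north 405 cos 256° = -97.98
Leg 3 (329°, 1937 m): east 1937 sin 329° = -997.63, north 1937 cos 329° = 1660.33
Net: -3157.28 east, 2035.73 north. Distance = √((-3157.28)² + (2035.73)²) = 3756.676 m.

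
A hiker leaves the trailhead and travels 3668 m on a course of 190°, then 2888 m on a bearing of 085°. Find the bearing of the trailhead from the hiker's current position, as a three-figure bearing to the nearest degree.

326°

Leg 1 (190°, 3668 m): east 3668 sin 190° = -636.94, north 3668 cos 190° = -3612.27
Leg 2 (085°, 2888 m): east 2888 sin 85° = 2877.01, north 2888 cos 85° = 251.71
Net displacement: 2240.07 east, -3360.57 north. Direction back to start is (-2240.07, 3360.57): bearing = atan2(-2240.07, 3360.57) mod 360° = 326.31° ≈ 326°.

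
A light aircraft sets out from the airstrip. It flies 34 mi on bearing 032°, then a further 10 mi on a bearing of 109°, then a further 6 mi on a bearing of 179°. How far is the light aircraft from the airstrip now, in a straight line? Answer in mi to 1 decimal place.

33.8 mi

Leg 1 (032°, 34 mi): east 34 sin 32° = 18.02, north 34 cos 32° = 28.83
Leg 2 (109°, 10 mi): east 10 sin 109° = 9.46, north 10 cos 109° = -3.26
Leg 3 (179°, 6 mi): east 6 sin 179° = 0.10, north 6 cos 179° = -6.00
Net: 27.58 east, 19.58 north. Distance = √((27.58)² + (19.58)²) = 33.821 mi.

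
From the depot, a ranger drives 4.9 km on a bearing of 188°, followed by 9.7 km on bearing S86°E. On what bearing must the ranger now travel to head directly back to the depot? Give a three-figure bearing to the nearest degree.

302°

Leg 1 (188°, 4.9 km): east 4.9 sin 188° = -0.68, north 4.9 cos 188° = -4.85
Leg 2 (S86°E, 9.7 km): east 9.7 sin 94° = 9.68, north 9.7 cos 94° = -0.68
Net displacement: 8.99 east, -5.53 north. Direction back to start is (-8.99, 5.53): bearing = atan2(-8.99, 5.53) mod 360° = 301.58° ≈ 302°.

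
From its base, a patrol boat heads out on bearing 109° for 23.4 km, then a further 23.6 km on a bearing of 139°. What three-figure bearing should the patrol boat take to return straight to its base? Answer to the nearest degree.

Leg 1 (109°, 23.4 km): east 23.4 sin 109° = 22.13, north 23.4 cos 109° = -7.62
Leg 2 (139°, 23.6 km): east 23.6 sin 139° = 15.48, north 23.6 cos 139° = -17.81
Net displacement: 37.61 east, -25.43 north. Direction back to start is (-37.61, 25.43): bearing = atan2(-37.61, 25.43) mod 360° = 304.07° ≈ 304°.

304°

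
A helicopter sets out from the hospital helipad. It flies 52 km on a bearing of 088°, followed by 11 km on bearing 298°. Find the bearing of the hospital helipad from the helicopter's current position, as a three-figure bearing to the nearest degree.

Leg 1 (088°, 52 km): east 52 sin 88° = 51.97, north 52 cos 88° = 1.81
Leg 2 (298°, 11 km): east 11 sin 298° = -9.71, north 11 cos 298° = 5.16
Net displacement: 42.26 east, 6.98 north. Direction back to start is (-42.26, -6.98): bearing = atan2(-42.26, -6.98) mod 360° = 260.62° ≈ 261°.

261°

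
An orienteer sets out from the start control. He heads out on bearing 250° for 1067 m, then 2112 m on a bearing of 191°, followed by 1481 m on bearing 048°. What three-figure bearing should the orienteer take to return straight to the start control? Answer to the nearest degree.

Leg 1 (250°, 1067 m): east 1067 sin 250° = -1002.65, north 1067 cos 250° = -364.94
Leg 2 (191°, 2112 m): east 2112 sin 191° = -402.99, north 2112 cos 191° = -2073.20
Leg 3 (048°, 1481 m): east 1481 sin 48° = 1100.60, north 1481 cos 48° = 990.98
Net displacement: -305.04 east, -1447.15 north. Direction back to start is (305.04, 1447.15): bearing = atan2(305.04, 1447.15) mod 360° = 11.90° ≈ 012°.

012°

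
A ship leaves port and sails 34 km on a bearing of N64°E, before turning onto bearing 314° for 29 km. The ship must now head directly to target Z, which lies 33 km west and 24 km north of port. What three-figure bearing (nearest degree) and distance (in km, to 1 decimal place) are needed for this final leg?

Leg 1 (N64°E, 34 km): east 34 sin 64° = 30.56, north 34 cos 64° = 14.90
Leg 2 (314°, 29 km): east 29 sin 314° = -20.86, north 29 cos 314° = 20.15
Current position: (9.70, 35.05). Target: (-33, 24). Remaining: Δeast = -42.70, Δnorth = -11.05.
Bearing = atan2(-42.70, -11.05) mod 360° = 255.49°; distance = √((-42.70)² + (-11.05)²) = 44.105 km.

255°, 44.1 km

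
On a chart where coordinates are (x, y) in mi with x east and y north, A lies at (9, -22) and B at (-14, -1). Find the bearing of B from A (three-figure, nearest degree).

Δeast = -14 − 9 = -23.00; Δnorth = -1 − -22 = 21.00.
Bearing = atan2(Δeast, Δnorth) mod 360° = 312.40° ≈ 312°.

312°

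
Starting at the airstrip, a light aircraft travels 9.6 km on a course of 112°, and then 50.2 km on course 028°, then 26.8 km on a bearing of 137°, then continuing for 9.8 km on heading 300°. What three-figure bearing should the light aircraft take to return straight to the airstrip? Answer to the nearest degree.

Leg 1 (112°, 9.6 km): east 9.6 sin 112° = 8.90, north 9.6 cos 112° = -3.60
Leg 2 (028°, 50.2 km): east 50.2 sin 28° = 23.57, north 50.2 cos 28° = 44.32
Leg 3 (137°, 26.8 km): east 26.8 sin 137° = 18.28, north 26.8 cos 137° = -19.60
Leg 4 (300°, 9.8 km): east 9.8 sin 300° = -8.49, north 9.8 cos 300° = 4.90
Net displacement: 42.26 east, 26.03 north. Direction back to start is (-42.26, -26.03): bearing = atan2(-42.26, -26.03) mod 360° = 238.37° ≈ 238°.

238°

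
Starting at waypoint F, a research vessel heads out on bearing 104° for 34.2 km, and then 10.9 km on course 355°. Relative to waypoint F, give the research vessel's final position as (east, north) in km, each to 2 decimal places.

(32.23, 2.58)

Leg 1 (104°, 34.2 km): east 34.2 sin 104° = 33.18, north 34.2 cos 104° = -8.27
Leg 2 (355°, 10.9 km): east 10.9 sin 355° = -0.95, north 10.9 cos 355° = 10.86
Summing: 32.23 km east, 2.58 km north → (32.23, 2.58).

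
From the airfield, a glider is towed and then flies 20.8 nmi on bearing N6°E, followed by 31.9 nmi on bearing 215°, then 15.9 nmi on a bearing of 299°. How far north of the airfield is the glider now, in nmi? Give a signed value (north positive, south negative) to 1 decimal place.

Leg 1 (N6°E, 20.8 nmi): east 20.8 sin 6° = 2.17, north 20.8 cos 6° = 20.69
Leg 2 (215°, 31.9 nmi): east 31.9 sin 215° = -18.30, north 31.9 cos 215° = -26.13
Leg 3 (299°, 15.9 nmi): east 15.9 sin 299° = -13.91, north 15.9 cos 299° = 7.71
Net north component: 2.26 nmi.

2.3 nmi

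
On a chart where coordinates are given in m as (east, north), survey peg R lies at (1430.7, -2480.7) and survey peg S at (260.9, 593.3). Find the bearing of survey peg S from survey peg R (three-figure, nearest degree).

Δeast = 260.9 − 1430.7 = -1169.80; Δnorth = 593.3 − -2480.7 = 3074.00.
Bearing = atan2(Δeast, Δnorth) mod 360° = 339.17° ≈ 339°.

339°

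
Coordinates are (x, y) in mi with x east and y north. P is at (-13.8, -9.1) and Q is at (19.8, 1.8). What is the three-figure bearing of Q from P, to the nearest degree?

Δeast = 19.8 − -13.8 = 33.60; Δnorth = 1.8 − -9.1 = 10.90.
Bearing = atan2(Δeast, Δnorth) mod 360° = 72.03° ≈ 072°.

072°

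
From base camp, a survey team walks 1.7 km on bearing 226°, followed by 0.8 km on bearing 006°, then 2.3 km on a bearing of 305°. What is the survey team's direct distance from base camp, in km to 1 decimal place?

Leg 1 (226°, 1.7 km): east 1.7 sin 226° = -1.22, north 1.7 cos 226° = -1.18
Leg 2 (006°, 0.8 km): east 0.8 sin 6° = 0.08, north 0.8 cos 6° = 0.80
Leg 3 (305°, 2.3 km): east 2.3 sin 305° = -1.88, north 2.3 cos 305° = 1.32
Net: -3.02 east, 0.93 north. Distance = √((-3.02)² + (0.93)²) = 3.164 km.

3.2 km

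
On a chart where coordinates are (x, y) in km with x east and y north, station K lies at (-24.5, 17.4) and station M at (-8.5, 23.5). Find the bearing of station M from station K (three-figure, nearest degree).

069°

Δeast = -8.5 − -24.5 = 16.00; Δnorth = 23.5 − 17.4 = 6.10.
Bearing = atan2(Δeast, Δnorth) mod 360° = 69.13° ≈ 069°.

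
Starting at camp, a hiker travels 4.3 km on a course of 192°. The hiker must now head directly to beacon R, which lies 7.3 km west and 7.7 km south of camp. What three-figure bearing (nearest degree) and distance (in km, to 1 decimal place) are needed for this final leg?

Leg 1 (192°, 4.3 km): east 4.3 sin 192° = -0.89, north 4.3 cos 192° = -4.21
Current position: (-0.89, -4.21). Target: (-7.3, -7.7). Remaining: Δeast = -6.41, Δnorth = -3.49.
Bearing = atan2(-6.41, -3.49) mod 360° = 241.39°; distance = √((-6.41)² + (-3.49)²) = 7.297 km.

241°, 7.3 km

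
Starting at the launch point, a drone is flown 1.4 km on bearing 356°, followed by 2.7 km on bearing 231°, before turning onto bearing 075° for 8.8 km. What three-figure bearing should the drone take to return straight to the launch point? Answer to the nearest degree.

Leg 1 (356°, 1.4 km): east 1.4 sin 356° = -0.10, north 1.4 cos 356° = 1.40
Leg 2 (231°, 2.7 km): east 2.7 sin 231° = -2.10, north 2.7 cos 231° = -1.70
Leg 3 (075°, 8.8 km): east 8.8 sin 75° = 8.50, north 8.8 cos 75° = 2.28
Net displacement: 6.30 east, 1.98 north. Direction back to start is (-6.30, -1.98): bearing = atan2(-6.30, -1.98) mod 360° = 252.60° ≈ 253°.

253°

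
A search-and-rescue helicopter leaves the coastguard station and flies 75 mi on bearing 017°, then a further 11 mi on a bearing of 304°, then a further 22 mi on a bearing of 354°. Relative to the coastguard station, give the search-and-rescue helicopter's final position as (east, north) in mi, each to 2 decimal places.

Leg 1 (017°, 75 mi): east 75 sin 17° = 21.93, north 75 cos 17° = 71.72
Leg 2 (304°, 11 mi): east 11 sin 304° = -9.12, north 11 cos 304° = 6.15
Leg 3 (354°, 22 mi): east 22 sin 354° = -2.30, north 22 cos 354° = 21.88
Summing: 10.51 mi east, 99.75 mi north → (10.51, 99.75).

(10.51, 99.75)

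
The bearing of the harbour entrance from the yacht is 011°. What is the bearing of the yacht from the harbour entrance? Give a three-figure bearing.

Back-bearing = 011° + 180° = 191°.

191°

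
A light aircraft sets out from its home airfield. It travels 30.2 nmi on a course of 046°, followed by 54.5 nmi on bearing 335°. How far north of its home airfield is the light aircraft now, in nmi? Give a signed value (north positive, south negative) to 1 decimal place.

Leg 1 (046°, 30.2 nmi): east 30.2 sin 46° = 21.72, north 30.2 cos 46° = 20.98
Leg 2 (335°, 54.5 nmi): east 54.5 sin 335° = -23.03, north 54.5 cos 335° = 49.39
Net north component: 70.37 nmi.

70.4 nmi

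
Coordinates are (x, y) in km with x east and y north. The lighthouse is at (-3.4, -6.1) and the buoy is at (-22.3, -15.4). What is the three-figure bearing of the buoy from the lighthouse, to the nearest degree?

Δeast = -22.3 − -3.4 = -18.90; Δnorth = -15.4 − -6.1 = -9.30.
Bearing = atan2(Δeast, Δnorth) mod 360° = 243.80° ≈ 244°.

244°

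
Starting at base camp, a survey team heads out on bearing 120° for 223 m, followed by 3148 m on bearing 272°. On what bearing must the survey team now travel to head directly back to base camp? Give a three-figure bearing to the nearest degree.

090°

Leg 1 (120°, 223 m): east 223 sin 120° = 193.12, north 223 cos 120° = -111.50
Leg 2 (272°, 3148 m): east 3148 sin 272° = -3146.08, north 3148 cos 272° = 109.86
Net displacement: -2952.96 east, -1.64 north. Direction back to start is (2952.96, 1.64): bearing = atan2(2952.96, 1.64) mod 360° = 89.97° ≈ 090°.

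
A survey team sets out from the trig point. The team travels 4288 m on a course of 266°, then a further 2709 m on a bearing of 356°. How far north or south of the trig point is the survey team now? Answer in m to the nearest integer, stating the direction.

2403 m north

Leg 1 (266°, 4288 m): east 4288 sin 266° = -4277.55, north 4288 cos 266° = -299.12
Leg 2 (356°, 2709 m): east 2709 sin 356° = -188.97, north 2709 cos 356° = 2702.40
Net north component: 2403.29 m.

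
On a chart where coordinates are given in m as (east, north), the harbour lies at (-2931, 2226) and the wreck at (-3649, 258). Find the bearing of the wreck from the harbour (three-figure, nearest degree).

Δeast = -3649 − -2931 = -718.00; Δnorth = 258 − 2226 = -1968.00.
Bearing = atan2(Δeast, Δnorth) mod 360° = 200.04° ≈ 200°.

200°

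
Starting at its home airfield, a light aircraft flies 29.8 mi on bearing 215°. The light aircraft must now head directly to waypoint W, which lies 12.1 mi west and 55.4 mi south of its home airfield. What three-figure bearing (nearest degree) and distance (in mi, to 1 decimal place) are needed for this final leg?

Leg 1 (215°, 29.8 mi): east 29.8 sin 215° = -17.09, north 29.8 cos 215° = -24.41
Current position: (-17.09, -24.41). Target: (-12.1, -55.4). Remaining: Δeast = 4.99, Δnorth = -30.99.
Bearing = atan2(4.99, -30.99) mod 360° = 170.85°; distance = √((4.99)² + (-30.99)²) = 31.389 mi.

171°, 31.4 mi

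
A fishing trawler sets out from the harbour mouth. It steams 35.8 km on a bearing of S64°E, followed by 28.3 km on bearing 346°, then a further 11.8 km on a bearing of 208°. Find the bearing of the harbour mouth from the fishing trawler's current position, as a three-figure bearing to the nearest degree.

266°

Leg 1 (S64°E, 35.8 km): east 35.8 sin 116° = 32.18, north 35.8 cos 116° = -15.69
Leg 2 (346°, 28.3 km): east 28.3 sin 346° = -6.85, north 28.3 cos 346° = 27.46
Leg 3 (208°, 11.8 km): east 11.8 sin 208° = -5.54, north 11.8 cos 208° = -10.42
Net displacement: 19.79 east, 1.35 north. Direction back to start is (-19.79, -1.35): bearing = atan2(-19.79, -1.35) mod 360° = 266.11° ≈ 266°.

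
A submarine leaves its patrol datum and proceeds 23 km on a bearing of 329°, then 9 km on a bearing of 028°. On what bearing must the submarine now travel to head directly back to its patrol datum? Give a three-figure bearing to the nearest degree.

165°

Leg 1 (329°, 23 km): east 23 sin 329° = -11.85, north 23 cos 329° = 19.71
Leg 2 (028°, 9 km): east 9 sin 28° = 4.23, north 9 cos 28° = 7.95
Net displacement: -7.62 east, 27.66 north. Direction back to start is (7.62, -27.66): bearing = atan2(7.62, -27.66) mod 360° = 164.60° ≈ 165°.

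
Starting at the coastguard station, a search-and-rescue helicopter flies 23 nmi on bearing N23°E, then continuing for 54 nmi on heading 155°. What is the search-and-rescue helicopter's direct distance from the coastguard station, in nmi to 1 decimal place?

42.2 nmi

Leg 1 (N23°E, 23 nmi): east 23 sin 23° = 8.99, north 23 cos 23° = 21.17
Leg 2 (155°, 54 nmi): east 54 sin 155° = 22.82, north 54 cos 155° = -48.94
Net: 31.81 east, -27.77 north. Distance = √((31.81)² + (-27.77)²) = 42.224 nmi.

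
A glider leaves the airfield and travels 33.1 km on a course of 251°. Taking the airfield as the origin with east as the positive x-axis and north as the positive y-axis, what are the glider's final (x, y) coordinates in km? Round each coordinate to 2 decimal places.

(-31.30, -10.78)

Leg 1 (251°, 33.1 km): east 33.1 sin 251° = -31.30, north 33.1 cos 251° = -10.78
Summing: -31.30 km east, -10.78 km north → (-31.30, -10.78).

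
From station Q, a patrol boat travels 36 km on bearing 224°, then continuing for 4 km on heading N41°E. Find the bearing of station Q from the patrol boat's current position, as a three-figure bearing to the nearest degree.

044°

Leg 1 (224°, 36 km): east 36 sin 224° = -25.01, north 36 cos 224° = -25.90
Leg 2 (N41°E, 4 km): east 4 sin 41° = 2.62, north 4 cos 41° = 3.02
Net displacement: -22.38 east, -22.88 north. Direction back to start is (22.38, 22.88): bearing = atan2(22.38, 22.88) mod 360° = 44.37° ≈ 044°.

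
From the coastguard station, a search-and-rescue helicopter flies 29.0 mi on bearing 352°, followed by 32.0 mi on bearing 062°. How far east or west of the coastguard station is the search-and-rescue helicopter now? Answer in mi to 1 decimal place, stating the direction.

Leg 1 (352°, 29.0 mi): east 29.0 sin 352° = -4.04, north 29.0 cos 352° = 28.72
Leg 2 (062°, 32.0 mi): east 32.0 sin 62° = 28.25, north 32.0 cos 62° = 15.02
Net east component: 24.22 mi.

24.2 mi east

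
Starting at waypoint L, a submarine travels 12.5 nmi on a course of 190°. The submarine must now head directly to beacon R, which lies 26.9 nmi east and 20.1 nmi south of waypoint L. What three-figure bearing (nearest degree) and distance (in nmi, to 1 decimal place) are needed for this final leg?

Leg 1 (190°, 12.5 nmi): east 12.5 sin 190° = -2.17, north 12.5 cos 190° = -12.31
Current position: (-2.17, -12.31). Target: (26.9, -20.1). Remaining: Δeast = 29.07, Δnorth = -7.79.
Bearing = atan2(29.07, -7.79) mod 360° = 105.00°; distance = √((29.07)² + (-7.79)²) = 30.096 nmi.

105°, 30.1 nmi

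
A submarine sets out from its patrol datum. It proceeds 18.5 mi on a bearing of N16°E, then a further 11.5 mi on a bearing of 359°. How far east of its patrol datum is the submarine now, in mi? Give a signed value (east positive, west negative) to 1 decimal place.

Leg 1 (N16°E, 18.5 mi): east 18.5 sin 16° = 5.10, north 18.5 cos 16° = 17.78
Leg 2 (359°, 11.5 mi): east 11.5 sin 359° = -0.20, north 11.5 cos 359° = 11.50
Net east component: 4.90 mi.

4.9 mi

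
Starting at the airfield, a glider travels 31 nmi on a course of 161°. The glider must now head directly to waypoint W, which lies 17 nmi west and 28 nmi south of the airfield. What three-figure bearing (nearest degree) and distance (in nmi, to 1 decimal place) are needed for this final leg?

Leg 1 (161°, 31 nmi): east 31 sin 161° = 10.09, north 31 cos 161° = -29.31
Current position: (10.09, -29.31). Target: (-17, -28). Remaining: Δeast = -27.09, Δnorth = 1.31.
Bearing = atan2(-27.09, 1.31) mod 360° = 272.77°; distance = √((-27.09)² + (1.31)²) = 27.124 nmi.

273°, 27.1 nmi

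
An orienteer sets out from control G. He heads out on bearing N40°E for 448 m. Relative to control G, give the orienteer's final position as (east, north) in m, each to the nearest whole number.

Leg 1 (N40°E, 448 m): east 448 sin 40° = 287.97, north 448 cos 40° = 343.19
Summing: 287.97 m east, 343.19 m north → (288, 343).

(288, 343)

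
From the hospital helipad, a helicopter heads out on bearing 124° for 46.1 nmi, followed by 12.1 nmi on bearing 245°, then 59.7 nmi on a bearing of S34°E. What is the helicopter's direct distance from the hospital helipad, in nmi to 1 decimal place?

Leg 1 (124°, 46.1 nmi): east 46.1 sin 124° = 38.22, north 46.1 cos 124° = -25.78
Leg 2 (245°, 12.1 nmi): east 12.1 sin 245° = -10.97, north 12.1 cos 245° = -5.11
Leg 3 (S34°E, 59.7 nmi): east 59.7 sin 146° = 33.38, north 59.7 cos 146° = -49.49
Net: 60.64 east, -80.39 north. Distance = √((60.64)² + (-80.39)²) = 100.691 nmi.

100.7 nmi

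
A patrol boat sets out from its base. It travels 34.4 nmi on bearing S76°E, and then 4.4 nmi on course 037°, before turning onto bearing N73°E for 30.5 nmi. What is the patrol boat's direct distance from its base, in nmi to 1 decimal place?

65.3 nmi

Leg 1 (S76°E, 34.4 nmi): east 34.4 sin 104° = 33.38, north 34.4 cos 104° = -8.32
Leg 2 (037°, 4.4 nmi): east 4.4 sin 37° = 2.65, north 4.4 cos 37° = 3.51
Leg 3 (N73°E, 30.5 nmi): east 30.5 sin 73° = 29.17, north 30.5 cos 73° = 8.92
Net: 65.19 east, 4.11 north. Distance = √((65.19)² + (4.11)²) = 65.323 nmi.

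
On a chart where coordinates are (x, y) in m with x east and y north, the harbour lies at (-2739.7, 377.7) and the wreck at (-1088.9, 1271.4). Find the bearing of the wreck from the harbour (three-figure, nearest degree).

Δeast = -1088.9 − -2739.7 = 1650.80; Δnorth = 1271.4 − 377.7 = 893.70.
Bearing = atan2(Δeast, Δnorth) mod 360° = 61.57° ≈ 062°.

062°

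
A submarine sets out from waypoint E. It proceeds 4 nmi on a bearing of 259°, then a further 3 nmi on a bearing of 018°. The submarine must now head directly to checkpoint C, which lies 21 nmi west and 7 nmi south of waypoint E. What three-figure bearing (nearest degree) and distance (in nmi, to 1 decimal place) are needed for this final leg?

Leg 1 (259°, 4 nmi): east 4 sin 259° = -3.93, north 4 cos 259° = -0.76
Leg 2 (018°, 3 nmi): east 3 sin 18° = 0.93, north 3 cos 18° = 2.85
Current position: (-3.00, 2.09). Target: (-21, -7). Remaining: Δeast = -18.00, Δnorth = -9.09.
Bearing = atan2(-18.00, -9.09) mod 360° = 243.21°; distance = √((-18.00)² + (-9.09)²) = 20.165 nmi.

243°, 20.2 nmi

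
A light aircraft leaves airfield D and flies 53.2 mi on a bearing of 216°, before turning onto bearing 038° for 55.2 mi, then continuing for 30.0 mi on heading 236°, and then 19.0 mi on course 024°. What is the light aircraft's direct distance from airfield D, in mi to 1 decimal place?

Leg 1 (216°, 53.2 mi): east 53.2 sin 216° = -31.27, north 53.2 cos 216° = -43.04
Leg 2 (038°, 55.2 mi): east 55.2 sin 38° = 33.98, north 55.2 cos 38° = 43.50
Leg 3 (236°, 30.0 mi): east 30.0 sin 236° = -24.87, north 30.0 cos 236° = -16.78
Leg 4 (024°, 19.0 mi): east 19.0 sin 24° = 7.73, north 19.0 cos 24° = 17.36
Net: -14.43 east, 1.04 north. Distance = √((-14.43)² + (1.04)²) = 14.466 mi.

14.5 mi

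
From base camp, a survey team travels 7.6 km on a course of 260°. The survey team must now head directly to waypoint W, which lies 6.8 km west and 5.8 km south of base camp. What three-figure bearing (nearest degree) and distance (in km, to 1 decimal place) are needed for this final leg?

171°, 4.5 km

Leg 1 (260°, 7.6 km): east 7.6 sin 260° = -7.48, north 7.6 cos 260° = -1.32
Current position: (-7.48, -1.32). Target: (-6.8, -5.8). Remaining: Δeast = 0.68, Δnorth = -4.48.
Bearing = atan2(0.68, -4.48) mod 360° = 171.31°; distance = √((0.68)² + (-4.48)²) = 4.532 km.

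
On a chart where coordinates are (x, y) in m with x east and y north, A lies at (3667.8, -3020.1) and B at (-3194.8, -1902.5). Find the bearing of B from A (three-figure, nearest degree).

279°

Δeast = -3194.8 − 3667.8 = -6862.60; Δnorth = -1902.5 − -3020.1 = 1117.60.
Bearing = atan2(Δeast, Δnorth) mod 360° = 279.25° ≈ 279°.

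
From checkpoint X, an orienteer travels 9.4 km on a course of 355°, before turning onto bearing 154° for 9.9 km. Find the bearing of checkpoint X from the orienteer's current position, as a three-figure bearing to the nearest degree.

Leg 1 (355°, 9.4 km): east 9.4 sin 355° = -0.82, north 9.4 cos 355° = 9.36
Leg 2 (154°, 9.9 km): east 9.9 sin 154° = 4.34, north 9.9 cos 154° = -8.90
Net displacement: 3.52 east, 0.47 north. Direction back to start is (-3.52, -0.47): bearing = atan2(-3.52, -0.47) mod 360° = 262.46° ≈ 262°.

262°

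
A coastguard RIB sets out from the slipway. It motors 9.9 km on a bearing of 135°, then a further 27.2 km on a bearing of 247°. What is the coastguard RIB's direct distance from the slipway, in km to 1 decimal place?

25.2 km

Leg 1 (135°, 9.9 km): east 9.9 sin 135° = 7.00, north 9.9 cos 135° = -7.00
Leg 2 (247°, 27.2 km): east 27.2 sin 247° = -25.04, north 27.2 cos 247° = -10.63
Net: -18.04 east, -17.63 north. Distance = √((-18.04)² + (-17.63)²) = 25.221 km.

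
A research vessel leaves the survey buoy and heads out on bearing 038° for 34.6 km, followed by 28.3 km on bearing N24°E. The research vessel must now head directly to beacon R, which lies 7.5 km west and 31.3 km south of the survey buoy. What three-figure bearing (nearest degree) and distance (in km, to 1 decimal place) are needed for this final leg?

Leg 1 (038°, 34.6 km): east 34.6 sin 38° = 21.30, north 34.6 cos 38° = 27.27
Leg 2 (N24°E, 28.3 km): east 28.3 sin 24° = 11.51, north 28.3 cos 24° = 25.85
Current position: (32.81, 53.12). Target: (-7.5, -31.3). Remaining: Δeast = -40.31, Δnorth = -84.42.
Bearing = atan2(-40.31, -84.42) mod 360° = 205.53°; distance = √((-40.31)² + (-84.42)²) = 93.550 km.

206°, 93.5 km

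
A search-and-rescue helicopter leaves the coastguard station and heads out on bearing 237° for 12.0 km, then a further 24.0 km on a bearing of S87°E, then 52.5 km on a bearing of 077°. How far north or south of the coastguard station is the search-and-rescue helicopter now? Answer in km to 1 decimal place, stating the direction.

Leg 1 (237°, 12.0 km): east 12.0 sin 237° = -10.06, north 12.0 cos 237° = -6.54
Leg 2 (S87°E, 24.0 km): east 24.0 sin 93° = 23.97, north 24.0 cos 93° = -1.26
Leg 3 (077°, 52.5 km): east 52.5 sin 77° = 51.15, north 52.5 cos 77° = 11.81
Net north component: 4.02 km.

4.0 km north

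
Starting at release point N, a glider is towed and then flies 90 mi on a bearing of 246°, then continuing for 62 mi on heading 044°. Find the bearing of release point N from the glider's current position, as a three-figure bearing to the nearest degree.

Leg 1 (246°, 90 mi): east 90 sin 246° = -82.22, north 90 cos 246° = -36.61
Leg 2 (044°, 62 mi): east 62 sin 44° = 43.07, north 62 cos 44° = 44.60
Net displacement: -39.15 east, 7.99 north. Direction back to start is (39.15, -7.99): bearing = atan2(39.15, -7.99) mod 360° = 101.54° ≈ 102°.

102°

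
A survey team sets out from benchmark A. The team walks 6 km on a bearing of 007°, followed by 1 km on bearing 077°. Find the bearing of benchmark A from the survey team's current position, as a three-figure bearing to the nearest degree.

195°

Leg 1 (007°, 6 km): east 6 sin 7° = 0.73, north 6 cos 7° = 5.96
Leg 2 (077°, 1 km): east 1 sin 77° = 0.97, north 1 cos 77° = 0.22
Net displacement: 1.71 east, 6.18 north. Direction back to start is (-1.71, -6.18): bearing = atan2(-1.71, -6.18) mod 360° = 195.43° ≈ 195°.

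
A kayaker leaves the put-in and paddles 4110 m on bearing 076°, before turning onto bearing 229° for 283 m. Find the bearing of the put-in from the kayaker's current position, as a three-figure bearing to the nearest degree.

Leg 1 (076°, 4110 m): east 4110 sin 76° = 3987.92, north 4110 cos 76° = 994.30
Leg 2 (229°, 283 m): east 283 sin 229° = -213.58, north 283 cos 229° = -185.66
Net displacement: 3774.33 east, 808.63 north. Direction back to start is (-3774.33, -808.63): bearing = atan2(-3774.33, -808.63) mod 360° = 257.91° ≈ 258°.

258°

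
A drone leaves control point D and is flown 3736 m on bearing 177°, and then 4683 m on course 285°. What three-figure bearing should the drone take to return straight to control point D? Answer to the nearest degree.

060°

Leg 1 (177°, 3736 m): east 3736 sin 177° = 195.53, north 3736 cos 177° = -3730.88
Leg 2 (285°, 4683 m): east 4683 sin 285° = -4523.43, north 4683 cos 285° = 1212.05
Net displacement: -4327.90 east, -2518.83 north. Direction back to start is (4327.90, 2518.83): bearing = atan2(4327.90, 2518.83) mod 360° = 59.80° ≈ 060°.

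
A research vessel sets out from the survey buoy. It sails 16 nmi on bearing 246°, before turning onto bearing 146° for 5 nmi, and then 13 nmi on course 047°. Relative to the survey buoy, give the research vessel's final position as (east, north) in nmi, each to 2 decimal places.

(-2.31, -1.79)

Leg 1 (246°, 16 nmi): east 16 sin 246° = -14.62, north 16 cos 246° = -6.51
Leg 2 (146°, 5 nmi): east 5 sin 146° = 2.80, north 5 cos 146° = -4.15
Leg 3 (047°, 13 nmi): east 13 sin 47° = 9.51, north 13 cos 47° = 8.87
Summing: -2.31 nmi east, -1.79 nmi north → (-2.31, -1.79).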